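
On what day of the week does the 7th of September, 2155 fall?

Sunday

Doomsday rule: the anchor day for the 2100s is Sunday. For year 55: 55÷12 = 4 r 7, and 7÷4 = 1, so 4+7+1 = 12.
Sunday + 12 ≡ Friday — that's 2155's doomsday.
In September the doomsday date is Sep 5.
Sep 7 is 2 days after Sep 5; 2 mod 7 = 2, so Friday + 2 = Sunday.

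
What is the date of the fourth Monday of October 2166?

October 27, 2166

October 1, 2166 is a Wednesday.
The first Monday is therefore October 6 (5 days later).
The fourth Monday is 6 + 3×7 = October 27.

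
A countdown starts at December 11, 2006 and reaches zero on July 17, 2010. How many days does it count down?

1314

Dec 11, 2006 → Dec 11, 2007: 365 days.
Dec 11, 2007 → Dec 11, 2008: 366 days (Feb 29, 2008 is in that span).
Dec 11, 2008 → Dec 11, 2009: 365 days.
Dec 11, 2009 → Jan 11, 2010: 31 days (December has 31).
Jan 11, 2010 → Feb 11, 2010: 31 days (January has 31).
Feb 11, 2010 → Mar 11, 2010: 28 days (February has 28).
Mar 11, 2010 → Apr 11, 2010: 31 days (March has 31).
Apr 11, 2010 → May 11, 2010: 30 days (April has 30).
May 11, 2010 → Jun 11, 2010: 31 days (May has 31).
Jun 11, 2010 → Jul 11, 2010: 30 days (June has 30).
Jul 11, 2010 → Jul 17, 2010: 6 days.
Total: 1314 days.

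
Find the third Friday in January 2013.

January 18, 2013

January 1, 2013 is a Tuesday.
The first Friday is therefore January 4 (3 days later).
The third Friday is 4 + 2×7 = January 18.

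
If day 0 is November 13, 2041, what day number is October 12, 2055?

5081

Nov 13, 2041 → Nov 13, 2042: 365 days.
Nov 13, 2042 → Nov 13, 2043: 365 days.
Nov 13, 2043 → Nov 13, 2044: 366 days (Feb 29, 2044 is in that span).
Nov 13, 2044 → Nov 13, 2045: 365 days.
Nov 13, 2045 → Nov 13, 2046: 365 days.
Nov 13, 2046 → Nov 13, 2047: 365 days.
Nov 13, 2047 → Nov 13, 2048: 366 days (Feb 29, 2048 is in that span).
Nov 13, 2048 → Nov 13, 2049: 365 days.
Nov 13, 2049 → Nov 13, 2050: 365 days.
Nov 13, 2050 → Nov 13, 2051: 365 days.
Nov 13, 2051 → Nov 13, 2052: 366 days (Feb 29, 2052 is in that span).
Nov 13, 2052 → Nov 13, 2053: 365 days.
Nov 13, 2053 → Nov 13, 2054: 365 days.
Nov 13, 2054 → Dec 13, 2054: 30 days (November has 30).
Dec 13, 2054 → Jan 13, 2055: 31 days (December has 31).
Jan 13, 2055 → Feb 13, 2055: 31 days (January has 31).
Feb 13, 2055 → Mar 13, 2055: 28 days (February has 28).
Mar 13, 2055 → Apr 13, 2055: 31 days (March has 31).
Apr 13, 2055 → May 13, 2055: 30 days (April has 30).
May 13, 2055 → Jun 13, 2055: 31 days (May has 31).
Jun 13, 2055 → Jul 13, 2055: 30 days (June has 30).
Jul 13, 2055 → Aug 13, 2055: 31 days (July has 31).
Aug 13, 2055 → Sep 13, 2055: 31 days (August has 31).
Sep 13, 2055 → Oct 12, 2055: 29 days.
Total: 5081 days.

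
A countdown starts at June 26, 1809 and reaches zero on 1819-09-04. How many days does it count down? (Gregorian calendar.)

3722

Jun 26, 1809 → Jun 26, 1810: 365 days.
Jun 26, 1810 → Jun 26, 1811: 365 days.
Jun 26, 1811 → Jun 26, 1812: 366 days (Feb 29, 1812 is in that span).
Jun 26, 1812 → Jun 26, 1813: 365 days.
Jun 26, 1813 → Jun 26, 1814: 365 days.
Jun 26, 1814 → Jun 26, 1815: 365 days.
Jun 26, 1815 → Jun 26, 1816: 366 days (Feb 29, 1816 is in that span).
Jun 26, 1816 → Jun 26, 1817: 365 days.
Jun 26, 1817 → Jun 26, 1818: 365 days.
Jun 26, 1818 → Jun 26, 1819: 365 days.
Jun 26, 1819 → Jul 26, 1819: 30 days (June has 30).
Jul 26, 1819 → Aug 26, 1819: 31 days (July has 31).
Aug 26, 1819 → Sep 4, 1819: 9 days.
Total: 3722 days.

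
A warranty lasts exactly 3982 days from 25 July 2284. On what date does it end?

June 20, 2295

+365 (one year) → Jul 25, 2285 (3617 left).
+365 (one year) → Jul 25, 2286 (3252 left).
+365 (one year) → Jul 25, 2287 (2887 left).
+366 (one year; includes Feb 29, 2288) → Jul 25, 2288 (2521 left).
+365 (one year) → Jul 25, 2289 (2156 left).
+365 (one year) → Jul 25, 2290 (1791 left).
+365 (one year) → Jul 25, 2291 (1426 left).
+366 (one year; includes Feb 29, 2292) → Jul 25, 2292 (1060 left).
+365 (one year) → Jul 25, 2293 (695 left).
+365 (one year) → Jul 25, 2294 (330 left).
Jul has 31 days: +7 → Aug 1, 2294 (323 left).
Aug has 31 days: +31 → Sep 1, 2294 (292 left).
Sep has 30 days: +30 → Oct 1, 2294 (262 left).
Oct has 31 days: +31 → Nov 1, 2294 (231 left).
Nov has 30 days: +30 → Dec 1, 2294 (201 left).
Dec has 31 days: +31 → Jan 1, 2295 (170 left).
Jan has 31 days: +31 → Feb 1, 2295 (139 left).
Feb has 28 days: +28 → Mar 1, 2295 (111 left).
Mar has 31 days: +31 → Apr 1, 2295 (80 left).
Apr has 30 days: +30 → May 1, 2295 (50 left).
May has 31 days: +31 → Jun 1, 2295 (19 left).
+19 → Jun 20, 2295.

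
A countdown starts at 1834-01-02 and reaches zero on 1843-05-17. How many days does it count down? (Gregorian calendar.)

3422

Jan 2, 1834 → Jan 2, 1835: 365 days.
Jan 2, 1835 → Jan 2, 1836: 365 days.
Jan 2, 1836 → Jan 2, 1837: 366 days (Feb 29, 1836 is in that span).
Jan 2, 1837 → Jan 2, 1838: 365 days.
Jan 2, 1838 → Jan 2, 1839: 365 days.
Jan 2, 1839 → Jan 2, 1840: 365 days.
Jan 2, 1840 → Jan 2, 1841: 366 days (Feb 29, 1840 is in that span).
Jan 2, 1841 → Jan 2, 1842: 365 days.
Jan 2, 1842 → Jan 2, 1843: 365 days.
Jan 2, 1843 → Feb 2, 1843: 31 days (January has 31).
Feb 2, 1843 → Mar 2, 1843: 28 days (February has 28).
Mar 2, 1843 → Apr 2, 1843: 31 days (March has 31).
Apr 2, 1843 → May 2, 1843: 30 days (April has 30).
May 2, 1843 → May 17, 1843: 15 days.
Total: 3422 days.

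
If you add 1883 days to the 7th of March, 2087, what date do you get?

May 2, 2092

+366 (one year; includes Feb 29, 2088) → Mar 7, 2088 (1517 left).
+365 (one year) → Mar 7, 2089 (1152 left).
+365 (one year) → Mar 7, 2090 (787 left).
+365 (one year) → Mar 7, 2091 (422 left).
+366 (one year; includes Feb 29, 2092) → Mar 7, 2092 (56 left).
Mar has 31 days: +25 → Apr 1, 2092 (31 left).
Apr has 30 days: +30 → May 1, 2092 (1 left).
+1 → May 2, 2092.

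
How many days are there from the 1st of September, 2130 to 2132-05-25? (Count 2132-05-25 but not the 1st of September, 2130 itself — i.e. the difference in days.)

Sep 1, 2130 → Sep 1, 2131: 365 days.
Sep 1, 2131 → Oct 1, 2131: 30 days (September has 30).
Oct 1, 2131 → Nov 1, 2131: 31 days (October has 31).
Nov 1, 2131 → Dec 1, 2131: 30 days (November has 30).
Dec 1, 2131 → Jan 1, 2132: 31 days (December has 31).
Jan 1, 2132 → Feb 1, 2132: 31 days (January has 31).
Feb 1, 2132 → Mar 1, 2132: 29 days (February has 29).
Mar 1, 2132 → Apr 1, 2132: 31 days (March has 31).
Apr 1, 2132 → May 1, 2132: 30 days (April has 30).
May 1, 2132 → May 25, 2132: 24 days.
Total: 632 days.

632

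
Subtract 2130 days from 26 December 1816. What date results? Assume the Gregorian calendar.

February 26, 1811

−366 (one year; includes Feb 29, 1816) → Dec 26, 1815 (1764 left).
−365 (one year) → Dec 26, 1814 (1399 left).
−365 (one year) → Dec 26, 1813 (1034 left).
−365 (one year) → Dec 26, 1812 (669 left).
−366 (one year; includes Feb 29, 1812) → Dec 26, 1811 (303 left).
−26 → Nov 30, 1811 (end of Nov, 30 days; 277 left).
−30 → Oct 31, 1811 (end of Oct, 31 days; 247 left).
−31 → Sep 30, 1811 (end of Sep, 30 days; 216 left).
−30 → Aug 31, 1811 (end of Aug, 31 days; 186 left).
−31 → Jul 31, 1811 (end of Jul, 31 days; 155 left).
−31 → Jun 30, 1811 (end of Jun, 30 days; 124 left).
−30 → May 31, 1811 (end of May, 31 days; 94 left).
−31 → Apr 30, 1811 (end of Apr, 30 days; 63 left).
−30 → Mar 31, 1811 (end of Mar, 31 days; 33 left).
−31 → Feb 28, 1811 (end of Feb, 28 days; 2 left).
−2 → Feb 26, 1811.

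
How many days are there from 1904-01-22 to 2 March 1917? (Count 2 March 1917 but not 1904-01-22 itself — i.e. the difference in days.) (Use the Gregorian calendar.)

Jan 22, 1904 → Jan 22, 1905: 366 days (Feb 29, 1904 is in that span).
Jan 22, 1905 → Jan 22, 1906: 365 days.
Jan 22, 1906 → Jan 22, 1907: 365 days.
Jan 22, 1907 → Jan 22, 1908: 365 days.
Jan 22, 1908 → Jan 22, 1909: 366 days (Feb 29, 1908 is in that span).
Jan 22, 1909 → Jan 22, 1910: 365 days.
Jan 22, 1910 → Jan 22, 1911: 365 days.
Jan 22, 1911 → Jan 22, 1912: 365 days.
Jan 22, 1912 → Jan 22, 1913: 366 days (Feb 29, 1912 is in that span).
Jan 22, 1913 → Jan 22, 1914: 365 days.
Jan 22, 1914 → Jan 22, 1915: 365 days.
Jan 22, 1915 → Jan 22, 1916: 365 days.
Jan 22, 1916 → Jan 22, 1917: 366 days (Feb 29, 1916 is in that span).
Jan 22, 1917 → Feb 22, 1917: 31 days (January has 31).
Feb 22, 1917 → Mar 2, 1917: 8 days.
Total: 4788 days.

4788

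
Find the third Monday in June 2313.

June 16, 2313

June 1, 2313 is a Sunday.
The first Monday is therefore June 2 (1 days later).
The third Monday is 2 + 2×7 = June 16.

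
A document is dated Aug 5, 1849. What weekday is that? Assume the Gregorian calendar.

Sunday

Doomsday rule: the anchor day for the 1800s is Friday. For year 49: 49÷12 = 4 r 1, and 1÷4 = 0, so 4+1+0 = 5.
Friday + 5 ≡ Wednesday — that's 1849's doomsday.
In August the doomsday date is Aug 8.
Aug 5 is 3 days before Aug 8; 3 mod 7 = 3, so Wednesday − 3 = Sunday.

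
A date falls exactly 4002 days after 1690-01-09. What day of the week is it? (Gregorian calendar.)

Jan 9, 1690 is a Monday.
4002 mod 7 = 5, so 4002 days after a Monday is Monday + 5 = Saturday.

Saturday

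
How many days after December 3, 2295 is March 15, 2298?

833

Dec 3, 2295 → Dec 3, 2296: 366 days (Feb 29, 2296 is in that span).
Dec 3, 2296 → Dec 3, 2297: 365 days.
Dec 3, 2297 → Jan 3, 2298: 31 days (December has 31).
Jan 3, 2298 → Feb 3, 2298: 31 days (January has 31).
Feb 3, 2298 → Mar 3, 2298: 28 days (February has 28).
Mar 3, 2298 → Mar 15, 2298: 12 days.
Total: 833 days.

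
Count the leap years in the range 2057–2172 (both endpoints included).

Multiples of 4 in [2057,2172]: 29.
Of those, multiples of 100: 1 (not leap unless ÷400).
Multiples of 400: 0.
Leap years = 29 − 1 + 0 = 28.

28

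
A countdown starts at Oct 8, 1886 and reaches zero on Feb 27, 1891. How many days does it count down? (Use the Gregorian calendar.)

Oct 8, 1886 → Oct 8, 1887: 365 days.
Oct 8, 1887 → Oct 8, 1888: 366 days (Feb 29, 1888 is in that span).
Oct 8, 1888 → Oct 8, 1889: 365 days.
Oct 8, 1889 → Oct 8, 1890: 365 days.
Oct 8, 1890 → Nov 8, 1890: 31 days (October has 31).
Nov 8, 1890 → Dec 8, 1890: 30 days (November has 30).
Dec 8, 1890 → Jan 8, 1891: 31 days (December has 31).
Jan 8, 1891 → Feb 8, 1891: 31 days (January has 31).
Feb 8, 1891 → Feb 27, 1891: 19 days.
Total: 1603 days.

1603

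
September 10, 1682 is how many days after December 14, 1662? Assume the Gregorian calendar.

Dec 14, 1662 → Dec 14, 1663: 365 days.
Dec 14, 1663 → Dec 14, 1664: 366 days (Feb 29, 1664 is in that span).
Dec 14, 1664 → Dec 14, 1665: 365 days.
Dec 14, 1665 → Dec 14, 1666: 365 days.
Dec 14, 1666 → Dec 14, 1667: 365 days.
Dec 14, 1667 → Dec 14, 1668: 366 days (Feb 29, 1668 is in that span).
Dec 14, 1668 → Dec 14, 1669: 365 days.
Dec 14, 1669 → Dec 14, 1670: 365 days.
Dec 14, 1670 → Dec 14, 1671: 365 days.
Dec 14, 1671 → Dec 14, 1672: 366 days (Feb 29, 1672 is in that span).
Dec 14, 1672 → Dec 14, 1673: 365 days.
Dec 14, 1673 → Dec 14, 1674: 365 days.
Dec 14, 1674 → Dec 14, 1675: 365 days.
Dec 14, 1675 → Dec 14, 1676: 366 days (Feb 29, 1676 is in that span).
Dec 14, 1676 → Dec 14, 1677: 365 days.
Dec 14, 1677 → Dec 14, 1678: 365 days.
Dec 14, 1678 → Dec 14, 1679: 365 days.
Dec 14, 1679 → Dec 14, 1680: 366 days (Feb 29, 1680 is in that span).
Dec 14, 1680 → Dec 14, 1681: 365 days.
Dec 14, 1681 → Jan 14, 1682: 31 days (December has 31).
Jan 14, 1682 → Feb 14, 1682: 31 days (January has 31).
Feb 14, 1682 → Mar 14, 1682: 28 days (February has 28).
Mar 14, 1682 → Apr 14, 1682: 31 days (March has 31).
Apr 14, 1682 → May 14, 1682: 30 days (April has 30).
May 14, 1682 → Jun 14, 1682: 31 days (May has 31).
Jun 14, 1682 → Jul 14, 1682: 30 days (June has 30).
Jul 14, 1682 → Aug 14, 1682: 31 days (July has 31).
Aug 14, 1682 → Sep 10, 1682: 27 days.
Total: 7210 days.

7210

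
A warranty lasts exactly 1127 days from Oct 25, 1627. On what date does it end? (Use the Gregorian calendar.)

+366 (one year; includes Feb 29, 1628) → Oct 25, 1628 (761 left).
+365 (one year) → Oct 25, 1629 (396 left).
Oct has 31 days: +7 → Nov 1, 1629 (389 left).
Nov has 30 days: +30 → Dec 1, 1629 (359 left).
Dec has 31 days: +31 → Jan 1, 1630 (328 left).
Jan has 31 days: +31 → Feb 1, 1630 (297 left).
Feb has 28 days: +28 → Mar 1, 1630 (269 left).
Mar has 31 days: +31 → Apr 1, 1630 (238 left).
Apr has 30 days: +30 → May 1, 1630 (208 left).
May has 31 days: +31 → Jun 1, 1630 (177 left).
Jun has 30 days: +30 → Jul 1, 1630 (147 left).
Jul has 31 days: +31 → Aug 1, 1630 (116 left).
Aug has 31 days: +31 → Sep 1, 1630 (85 left).
Sep has 30 days: +30 → Oct 1, 1630 (55 left).
Oct has 31 days: +31 → Nov 1, 1630 (24 left).
+24 → Nov 25, 1630.

November 25, 1630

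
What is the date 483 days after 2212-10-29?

February 24, 2214

+365 (one year) → Oct 29, 2213 (118 left).
Oct has 31 days: +3 → Nov 1, 2213 (115 left).
Nov has 30 days: +30 → Dec 1, 2213 (85 left).
Dec has 31 days: +31 → Jan 1, 2214 (54 left).
Jan has 31 days: +31 → Feb 1, 2214 (23 left).
+23 → Feb 24, 2214.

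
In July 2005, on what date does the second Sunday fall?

July 1, 2005 is a Friday.
The first Sunday is therefore July 3 (2 days later).
The second Sunday is 3 + 1×7 = July 10.

July 10, 2005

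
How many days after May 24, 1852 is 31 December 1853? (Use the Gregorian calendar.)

May 24, 1852 → May 24, 1853: 365 days.
May 24, 1853 → Jun 24, 1853: 31 days (May has 31).
Jun 24, 1853 → Jul 24, 1853: 30 days (June has 30).
Jul 24, 1853 → Aug 24, 1853: 31 days (July has 31).
Aug 24, 1853 → Sep 24, 1853: 31 days (August has 31).
Sep 24, 1853 → Oct 24, 1853: 30 days (September has 30).
Oct 24, 1853 → Nov 24, 1853: 31 days (October has 31).
Nov 24, 1853 → Dec 24, 1853: 30 days (November has 30).
Dec 24, 1853 → Dec 31, 1853: 7 days.
Total: 586 days.

586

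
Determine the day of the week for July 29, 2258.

Doomsday rule: the anchor day for the 2200s is Friday. For year 58: 58÷12 = 4 r 10, and 10÷4 = 2, so 4+10+2 = 16.
Friday + 16 ≡ Sunday — that's 2258's doomsday.
In July the doomsday date is Jul 11.
Jul 29 is 18 days after Jul 11; 18 mod 7 = 4, so Sunday + 4 = Thursday.

Thursday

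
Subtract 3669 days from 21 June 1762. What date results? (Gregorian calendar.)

June 4, 1752

−365 (one year) → Jun 21, 1761 (3304 left).
−365 (one year) → Jun 21, 1760 (2939 left).
−366 (one year; includes Feb 29, 1760) → Jun 21, 1759 (2573 left).
−365 (one year) → Jun 21, 1758 (2208 left).
−365 (one year) → Jun 21, 1757 (1843 left).
−365 (one year) → Jun 21, 1756 (1478 left).
−366 (one year; includes Feb 29, 1756) → Jun 21, 1755 (1112 left).
−365 (one year) → Jun 21, 1754 (747 left).
−365 (one year) → Jun 21, 1753 (382 left).
−21 → May 31, 1753 (end of May, 31 days; 361 left).
−31 → Apr 30, 1753 (end of Apr, 30 days; 330 left).
−30 → Mar 31, 1753 (end of Mar, 31 days; 300 left).
−31 → Feb 28, 1753 (end of Feb, 28 days; 269 left).
−28 → Jan 31, 1753 (end of Jan, 31 days; 241 left).
−31 → Dec 31, 1752 (end of Dec, 31 days; 210 left).
−31 → Nov 30, 1752 (end of Nov, 30 days; 179 left).
−30 → Oct 31, 1752 (end of Oct, 31 days; 149 left).
−31 → Sep 30, 1752 (end of Sep, 30 days; 118 left).
−30 → Aug 31, 1752 (end of Aug, 31 days; 88 left).
−31 → Jul 31, 1752 (end of Jul, 31 days; 57 left).
−31 → Jun 30, 1752 (end of Jun, 30 days; 26 left).
−26 → Jun 4, 1752.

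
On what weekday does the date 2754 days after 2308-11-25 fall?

Saturday

First find the weekday of Nov 25, 2308. Doomsday rule: the anchor day for the 2300s is Wednesday. For year 08: 8÷12 = 0 r 8, and 8÷4 = 2, so 0+8+2 = 10.
Wednesday + 10 ≡ Saturday — that's 2308's doomsday.
In November the doomsday date is Nov 7.
Nov 25 is 18 days after Nov 7; 18 mod 7 = 4, so Saturday + 4 = Wednesday.
2754 mod 7 = 3, so 2754 days after a Wednesday is Wednesday + 3 = Saturday.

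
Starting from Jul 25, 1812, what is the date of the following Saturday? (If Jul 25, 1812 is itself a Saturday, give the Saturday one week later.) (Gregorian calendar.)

August 1, 1812

Jul 25, 1812 is a Saturday.
From Saturday to the next Saturday is 7 days.
Jul 25, 1812 + 7 = Aug 1, 1812.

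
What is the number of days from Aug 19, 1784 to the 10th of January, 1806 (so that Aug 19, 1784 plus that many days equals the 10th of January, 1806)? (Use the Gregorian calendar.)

7813

Aug 19, 1784 → Aug 19, 1785: 365 days.
Aug 19, 1785 → Aug 19, 1786: 365 days.
Aug 19, 1786 → Aug 19, 1787: 365 days.
Aug 19, 1787 → Aug 19, 1788: 366 days (Feb 29, 1788 is in that span).
Aug 19, 1788 → Aug 19, 1789: 365 days.
Aug 19, 1789 → Aug 19, 1790: 365 days.
Aug 19, 1790 → Aug 19, 1791: 365 days.
Aug 19, 1791 → Aug 19, 1792: 366 days (Feb 29, 1792 is in that span).
Aug 19, 1792 → Aug 19, 1793: 365 days.
Aug 19, 1793 → Aug 19, 1794: 365 days.
Aug 19, 1794 → Aug 19, 1795: 365 days.
Aug 19, 1795 → Aug 19, 1796: 366 days (Feb 29, 1796 is in that span).
Aug 19, 1796 → Aug 19, 1797: 365 days.
Aug 19, 1797 → Aug 19, 1798: 365 days.
Aug 19, 1798 → Aug 19, 1799: 365 days.
Aug 19, 1799 → Aug 19, 1800: 365 days.
Aug 19, 1800 → Aug 19, 1801: 365 days.
Aug 19, 1801 → Aug 19, 1802: 365 days.
Aug 19, 1802 → Aug 19, 1803: 365 days.
Aug 19, 1803 → Aug 19, 1804: 366 days (Feb 29, 1804 is in that span).
Aug 19, 1804 → Aug 19, 1805: 365 days.
Aug 19, 1805 → Sep 19, 1805: 31 days (August has 31).
Sep 19, 1805 → Oct 19, 1805: 30 days (September has 30).
Oct 19, 1805 → Nov 19, 1805: 31 days (October has 31).
Nov 19, 1805 → Dec 19, 1805: 30 days (November has 30).
Dec 19, 1805 → Jan 10, 1806: 22 days.
Total: 7813 days.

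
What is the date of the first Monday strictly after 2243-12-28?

January 1, 2244

Dec 28, 2243 is a Thursday.
From Thursday to the next Monday is 4 days.
Dec 28, 2243 + 4 = Jan 1, 2244.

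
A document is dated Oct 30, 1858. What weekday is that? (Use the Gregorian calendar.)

Saturday

Doomsday rule: the anchor day for the 1800s is Friday. For year 58: 58÷12 = 4 r 10, and 10÷4 = 2, so 4+10+2 = 16.
Friday + 16 ≡ Sunday — that's 1858's doomsday.
In October the doomsday date is Oct 10.
Oct 30 is 20 days after Oct 10; 20 mod 7 = 6, so Sunday + 6 = Saturday.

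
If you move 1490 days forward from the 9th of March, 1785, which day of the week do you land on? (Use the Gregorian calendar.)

First find the weekday of Mar 9, 1785. Doomsday rule: the anchor day for the 1700s is Sunday. For year 85: 85÷12 = 7 r 1, and 1÷4 = 0, so 7+1+0 = 8.
Sunday + 8 ≡ Monday — that's 1785's doomsday.
In March the doomsday date is Mar 14.
Mar 9 is 5 days before Mar 14; 5 mod 7 = 5, so Monday − 5 = Wednesday.
1490 mod 7 = 6, so 1490 days after a Wednesday is Wednesday + 6 = Tuesday.

Tuesday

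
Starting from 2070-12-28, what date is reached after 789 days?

February 24, 2073

+365 (one year) → Dec 28, 2071 (424 left).
+366 (one year; includes Feb 29, 2072) → Dec 28, 2072 (58 left).
Dec has 31 days: +4 → Jan 1, 2073 (54 left).
Jan has 31 days: +31 → Feb 1, 2073 (23 left).
+23 → Feb 24, 2073.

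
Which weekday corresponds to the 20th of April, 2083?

Tuesday

Doomsday rule: the anchor day for the 2000s is Tuesday. For year 83: 83÷12 = 6 r 11, and 11÷4 = 2, so 6+11+2 = 19.
Tuesday + 19 ≡ Sunday — that's 2083's doomsday.
In April the doomsday date is Apr 4.
Apr 20 is 16 days after Apr 4; 16 mod 7 = 2, so Sunday + 2 = Tuesday.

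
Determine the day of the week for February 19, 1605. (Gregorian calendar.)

Doomsday rule: the anchor day for the 1600s is Tuesday. For year 05: 5÷12 = 0 r 5, and 5÷4 = 1, so 0+5+1 = 6.
Tuesday + 6 ≡ Monday — that's 1605's doomsday.
In February the doomsday date is Feb 28 (1605 is not a leap year).
Feb 19 is 9 days before Feb 28; 9 mod 7 = 2, so Monday − 2 = Saturday.

Saturday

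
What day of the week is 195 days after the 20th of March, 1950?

Mar 20, 1950 is a Monday.
195 mod 7 = 6, so 195 days after a Monday is Monday + 6 = Sunday.

Sunday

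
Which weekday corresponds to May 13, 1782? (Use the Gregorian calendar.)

Monday

Doomsday rule: the anchor day for the 1700s is Sunday. For year 82: 82÷12 = 6 r 10, and 10÷4 = 2, so 6+10+2 = 18.
Sunday + 18 ≡ Thursday — that's 1782's doomsday.
In May the doomsday date is May 9.
May 13 is 4 days after May 9; 4 mod 7 = 4, so Thursday + 4 = Monday.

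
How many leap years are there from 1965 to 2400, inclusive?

Multiples of 4 in [1965,2400]: 109.
Of those, multiples of 100: 5 (not leap unless ÷400).
Multiples of 400: 2.
Leap years = 109 − 5 + 2 = 106.

106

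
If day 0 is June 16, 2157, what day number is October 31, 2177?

7442

Jun 16, 2157 → Jun 16, 2158: 365 days.
Jun 16, 2158 → Jun 16, 2159: 365 days.
Jun 16, 2159 → Jun 16, 2160: 366 days (Feb 29, 2160 is in that span).
Jun 16, 2160 → Jun 16, 2161: 365 days.
Jun 16, 2161 → Jun 16, 2162: 365 days.
Jun 16, 2162 → Jun 16, 2163: 365 days.
Jun 16, 2163 → Jun 16, 2164: 366 days (Feb 29, 2164 is in that span).
Jun 16, 2164 → Jun 16, 2165: 365 days.
Jun 16, 2165 → Jun 16, 2166: 365 days.
Jun 16, 2166 → Jun 16, 2167: 365 days.
Jun 16, 2167 → Jun 16, 2168: 366 days (Feb 29, 2168 is in that span).
Jun 16, 2168 → Jun 16, 2169: 365 days.
Jun 16, 2169 → Jun 16, 2170: 365 days.
Jun 16, 2170 → Jun 16, 2171: 365 days.
Jun 16, 2171 → Jun 16, 2172: 366 days (Feb 29, 2172 is in that span).
Jun 16, 2172 → Jun 16, 2173: 365 days.
Jun 16, 2173 → Jun 16, 2174: 365 days.
Jun 16, 2174 → Jun 16, 2175: 365 days.
Jun 16, 2175 → Jun 16, 2176: 366 days (Feb 29, 2176 is in that span).
Jun 16, 2176 → Jun 16, 2177: 365 days.
Jun 16, 2177 → Jul 16, 2177: 30 days (June has 30).
Jul 16, 2177 → Aug 16, 2177: 31 days (July has 31).
Aug 16, 2177 → Sep 16, 2177: 31 days (August has 31).
Sep 16, 2177 → Oct 16, 2177: 30 days (September has 30).
Oct 16, 2177 → Oct 31, 2177: 15 days.
Total: 7442 days.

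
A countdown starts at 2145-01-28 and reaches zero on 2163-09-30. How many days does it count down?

Jan 28, 2145 → Jan 28, 2146: 365 days.
Jan 28, 2146 → Jan 28, 2147: 365 days.
Jan 28, 2147 → Jan 28, 2148: 365 days.
Jan 28, 2148 → Jan 28, 2149: 366 days (Feb 29, 2148 is in that span).
Jan 28, 2149 → Jan 28, 2150: 365 days.
Jan 28, 2150 → Jan 28, 2151: 365 days.
Jan 28, 2151 → Jan 28, 2152: 365 days.
Jan 28, 2152 → Jan 28, 2153: 366 days (Feb 29, 2152 is in that span).
Jan 28, 2153 → Jan 28, 2154: 365 days.
Jan 28, 2154 → Jan 28, 2155: 365 days.
Jan 28, 2155 → Jan 28, 2156: 365 days.
Jan 28, 2156 → Jan 28, 2157: 366 days (Feb 29, 2156 is in that span).
Jan 28, 2157 → Jan 28, 2158: 365 days.
Jan 28, 2158 → Jan 28, 2159: 365 days.
Jan 28, 2159 → Jan 28, 2160: 365 days.
Jan 28, 2160 → Jan 28, 2161: 366 days (Feb 29, 2160 is in that span).
Jan 28, 2161 → Jan 28, 2162: 365 days.
Jan 28, 2162 → Jan 28, 2163: 365 days.
Jan 28, 2163 → Feb 28, 2163: 31 days (January has 31).
Feb 28, 2163 → Mar 28, 2163: 28 days (February has 28).
Mar 28, 2163 → Apr 28, 2163: 31 days (March has 31).
Apr 28, 2163 → May 28, 2163: 30 days (April has 30).
May 28, 2163 → Jun 28, 2163: 31 days (May has 31).
Jun 28, 2163 → Jul 28, 2163: 30 days (June has 30).
Jul 28, 2163 → Aug 28, 2163: 31 days (July has 31).
Aug 28, 2163 → Sep 28, 2163: 31 days (August has 31).
Sep 28, 2163 → Sep 30, 2163: 2 days.
Total: 6819 days.

6819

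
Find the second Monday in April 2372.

April 10, 2372

April 1, 2372 is a Saturday.
The first Monday is therefore April 3 (2 days later).
The second Monday is 3 + 1×7 = April 10.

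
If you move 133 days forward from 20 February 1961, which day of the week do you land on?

Monday

First find the weekday of Feb 20, 1961. Doomsday rule: the anchor day for the 1900s is Wednesday. For year 61: 61÷12 = 5 r 1, and 1÷4 = 0, so 5+1+0 = 6.
Wednesday + 6 ≡ Tuesday — that's 1961's doomsday.
In February the doomsday date is Feb 28 (1961 is not a leap year).
Feb 20 is 8 days before Feb 28; 8 mod 7 = 1, so Tuesday − 1 = Monday.
133 mod 7 = 0, so 133 days after a Monday is Monday + 0 = Monday.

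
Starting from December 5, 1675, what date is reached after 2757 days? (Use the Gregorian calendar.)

June 23, 1683

+366 (one year; includes Feb 29, 1676) → Dec 5, 1676 (2391 left).
+365 (one year) → Dec 5, 1677 (2026 left).
+365 (one year) → Dec 5, 1678 (1661 left).
+365 (one year) → Dec 5, 1679 (1296 left).
+366 (one year; includes Feb 29, 1680) → Dec 5, 1680 (930 left).
+365 (one year) → Dec 5, 1681 (565 left).
+365 (one year) → Dec 5, 1682 (200 left).
Dec has 31 days: +27 → Jan 1, 1683 (173 left).
Jan has 31 days: +31 → Feb 1, 1683 (142 left).
Feb has 28 days: +28 → Mar 1, 1683 (114 left).
Mar has 31 days: +31 → Apr 1, 1683 (83 left).
Apr has 30 days: +30 → May 1, 1683 (53 left).
May has 31 days: +31 → Jun 1, 1683 (22 left).
+22 → Jun 23, 1683.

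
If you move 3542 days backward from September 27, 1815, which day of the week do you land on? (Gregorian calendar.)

Wednesday

Sep 27, 1815 is a Wednesday.
3542 mod 7 = 0, so 3542 days before a Wednesday is Wednesday − 0 = Wednesday.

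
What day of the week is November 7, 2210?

Doomsday rule: the anchor day for the 2200s is Friday. For year 10: 10÷12 = 0 r 10, and 10÷4 = 2, so 0+10+2 = 12.
Friday + 12 ≡ Wednesday — that's 2210's doomsday.
In November the doomsday date is Nov 7.
Nov 7 is the doomsday itself: Wednesday.

Wednesday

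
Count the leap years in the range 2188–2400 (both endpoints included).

52

Multiples of 4 in [2188,2400]: 54.
Of those, multiples of 100: 3 (not leap unless ÷400).
Multiples of 400: 1.
Leap years = 54 − 3 + 1 = 52.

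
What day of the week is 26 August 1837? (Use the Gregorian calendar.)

Doomsday rule: the anchor day for the 1800s is Friday. For year 37: 37÷12 = 3 r 1, and 1÷4 = 0, so 3+1+0 = 4.
Friday + 4 ≡ Tuesday — that's 1837's doomsday.
In August the doomsday date is Aug 8.
Aug 26 is 18 days after Aug 8; 18 mod 7 = 4, so Tuesday + 4 = Saturday.

Saturday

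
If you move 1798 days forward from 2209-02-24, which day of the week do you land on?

Thursday

First find the weekday of Feb 24, 2209. Doomsday rule: the anchor day for the 2200s is Friday. For year 09: 9÷12 = 0 r 9, and 9÷4 = 2, so 0+9+2 = 11.
Friday + 11 ≡ Tuesday — that's 2209's doomsday.
In February the doomsday date is Feb 28 (2209 is not a leap year).
Feb 24 is 4 days before Feb 28; 4 mod 7 = 4, so Tuesday − 4 = Friday.
1798 mod 7 = 6, so 1798 days after a Friday is Friday + 6 = Thursday.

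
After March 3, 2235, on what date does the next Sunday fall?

March 8, 2235

Mar 3, 2235 is a Tuesday.
From Tuesday to the next Sunday is 5 days.
Mar 3, 2235 + 5 = Mar 8, 2235.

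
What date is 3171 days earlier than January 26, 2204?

−365 (one year) → Jan 26, 2203 (2806 left).
−365 (one year) → Jan 26, 2202 (2441 left).
−365 (one year) → Jan 26, 2201 (2076 left).
−365 (one year) → Jan 26, 2200 (1711 left).
−365 (one year) → Jan 26, 2199 (1346 left).
−365 (one year) → Jan 26, 2198 (981 left).
−365 (one year) → Jan 26, 2197 (616 left).
−366 (one year; includes Feb 29, 2196) → Jan 26, 2196 (250 left).
−26 → Dec 31, 2195 (end of Dec, 31 days; 224 left).
−31 → Nov 30, 2195 (end of Nov, 30 days; 193 left).
−30 → Oct 31, 2195 (end of Oct, 31 days; 163 left).
−31 → Sep 30, 2195 (end of Sep, 30 days; 132 left).
−30 → Aug 31, 2195 (end of Aug, 31 days; 102 left).
−31 → Jul 31, 2195 (end of Jul, 31 days; 71 left).
−31 → Jun 30, 2195 (end of Jun, 30 days; 40 left).
−30 → May 31, 2195 (end of May, 31 days; 10 left).
−10 → May 21, 2195.

May 21, 2195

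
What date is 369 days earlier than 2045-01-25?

−25 → Dec 31, 2044 (end of Dec, 31 days; 344 left).
−31 → Nov 30, 2044 (end of Nov, 30 days; 313 left).
−30 → Oct 31, 2044 (end of Oct, 31 days; 283 left).
−31 → Sep 30, 2044 (end of Sep, 30 days; 252 left).
−30 → Aug 31, 2044 (end of Aug, 31 days; 222 left).
−31 → Jul 31, 2044 (end of Jul, 31 days; 191 left).
−31 → Jun 30, 2044 (end of Jun, 30 days; 160 left).
−30 → May 31, 2044 (end of May, 31 days; 130 left).
−31 → Apr 30, 2044 (end of Apr, 30 days; 99 left).
−30 → Mar 31, 2044 (end of Mar, 31 days; 69 left).
−31 → Feb 29, 2044 (end of Feb, 29 days; 38 left).
−29 → Jan 31, 2044 (end of Jan, 31 days; 9 left).
−9 → Jan 22, 2044.

January 22, 2044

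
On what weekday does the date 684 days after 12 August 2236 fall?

Wednesday

First find the weekday of Aug 12, 2236. Doomsday rule: the anchor day for the 2200s is Friday. For year 36: 36÷12 = 3 r 0, and 0÷4 = 0, so 3+0+0 = 3.
Friday + 3 ≡ Monday — that's 2236's doomsday.
In August the doomsday date is Aug 8.
Aug 12 is 4 days after Aug 8; 4 mod 7 = 4, so Monday + 4 = Friday.
684 mod 7 = 5, so 684 days after a Friday is Friday + 5 = Wednesday.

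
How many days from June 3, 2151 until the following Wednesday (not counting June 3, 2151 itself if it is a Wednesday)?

6

Jun 3, 2151 is a Thursday.
From Thursday to the next Wednesday is 6 days.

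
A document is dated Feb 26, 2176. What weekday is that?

January 1, 2176 is a Monday.
Jan 1, 2176 → Feb 1, 2176: 31 days (January has 31).
Feb 1, 2176 → Feb 26, 2176: 25 days.
Total: 56 days.
56 mod 7 = 0, so Monday + 0 = Monday.

Monday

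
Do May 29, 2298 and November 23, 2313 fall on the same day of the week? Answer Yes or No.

From May 29, 2298 to Nov 23, 2313 is 5656 days.
5656 mod 7 = 0, so they are the same weekday.
(May 29, 2298 is a Sunday; Nov 23, 2313 is a Sunday.)

Yes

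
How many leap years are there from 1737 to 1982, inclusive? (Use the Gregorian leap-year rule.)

59

Multiples of 4 in [1737,1982]: 61.
Of those, multiples of 100: 2 (not leap unless ÷400).
Multiples of 400: 0.
Leap years = 61 − 2 + 0 = 59.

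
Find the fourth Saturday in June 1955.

June 1, 1955 is a Wednesday.
The first Saturday is therefore June 4 (3 days later).
The fourth Saturday is 4 + 3×7 = June 25.

June 25, 1955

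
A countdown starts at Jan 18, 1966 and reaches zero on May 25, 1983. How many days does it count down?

6336

Jan 18, 1966 → Jan 18, 1967: 365 days.
Jan 18, 1967 → Jan 18, 1968: 365 days.
Jan 18, 1968 → Jan 18, 1969: 366 days (Feb 29, 1968 is in that span).
Jan 18, 1969 → Jan 18, 1970: 365 days.
Jan 18, 1970 → Jan 18, 1971: 365 days.
Jan 18, 1971 → Jan 18, 1972: 365 days.
Jan 18, 1972 → Jan 18, 1973: 366 days (Feb 29, 1972 is in that span).
Jan 18, 1973 → Jan 18, 1974: 365 days.
Jan 18, 1974 → Jan 18, 1975: 365 days.
Jan 18, 1975 → Jan 18, 1976: 365 days.
Jan 18, 1976 → Jan 18, 1977: 366 days (Feb 29, 1976 is in that span).
Jan 18, 1977 → Jan 18, 1978: 365 days.
Jan 18, 1978 → Jan 18, 1979: 365 days.
Jan 18, 1979 → Jan 18, 1980: 365 days.
Jan 18, 1980 → Jan 18, 1981: 366 days (Feb 29, 1980 is in that span).
Jan 18, 1981 → Jan 18, 1982: 365 days.
Jan 18, 1982 → Jan 18, 1983: 365 days.
Jan 18, 1983 → Feb 18, 1983: 31 days (January has 31).
Feb 18, 1983 → Mar 18, 1983: 28 days (February has 28).
Mar 18, 1983 → Apr 18, 1983: 31 days (March has 31).
Apr 18, 1983 → May 18, 1983: 30 days (April has 30).
May 18, 1983 → May 25, 1983: 7 days.
Total: 6336 days.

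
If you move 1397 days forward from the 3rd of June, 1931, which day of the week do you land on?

First find the weekday of Jun 3, 1931. Doomsday rule: the anchor day for the 1900s is Wednesday. For year 31: 31÷12 = 2 r 7, and 7÷4 = 1, so 2+7+1 = 10.
Wednesday + 10 ≡ Saturday — that's 1931's doomsday.
In June the doomsday date is Jun 6.
Jun 3 is 3 days before Jun 6; 3 mod 7 = 3, so Saturday − 3 = Wednesday.
1397 mod 7 = 4, so 1397 days after a Wednesday is Wednesday + 4 = Sunday.

Sunday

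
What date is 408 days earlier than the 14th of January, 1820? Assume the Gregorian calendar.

December 2, 1818

−365 (one year) → Jan 14, 1819 (43 left).
−14 → Dec 31, 1818 (end of Dec, 31 days; 29 left).
−29 → Dec 2, 1818.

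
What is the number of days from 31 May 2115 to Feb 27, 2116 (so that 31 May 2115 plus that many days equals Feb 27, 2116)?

272

May 31, 2115 → Jun 30, 2115: 30 days (May has 31).
Jun 30, 2115 → Jul 30, 2115: 30 days (June has 30).
Jul 30, 2115 → Aug 30, 2115: 31 days (July has 31).
Aug 30, 2115 → Sep 30, 2115: 31 days (August has 31).
Sep 30, 2115 → Oct 30, 2115: 30 days (September has 30).
Oct 30, 2115 → Nov 30, 2115: 31 days (October has 31).
Nov 30, 2115 → Dec 30, 2115: 30 days (November has 30).
Dec 30, 2115 → Jan 30, 2116: 31 days (December has 31).
Jan 30, 2116 → Feb 27, 2116: 28 days.
Total: 272 days.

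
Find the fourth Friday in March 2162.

March 1, 2162 is a Monday.
The first Friday is therefore March 5 (4 days later).
The fourth Friday is 5 + 3×7 = March 26.

March 26, 2162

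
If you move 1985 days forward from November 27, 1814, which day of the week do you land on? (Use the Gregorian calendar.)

First find the weekday of Nov 27, 1814. Doomsday rule: the anchor day for the 1800s is Friday. For year 14: 14÷12 = 1 r 2, and 2÷4 = 0, so 1+2+0 = 3.
Friday + 3 ≡ Monday — that's 1814's doomsday.
In November the doomsday date is Nov 7.
Nov 27 is 20 days after Nov 7; 20 mod 7 = 6, so Monday + 6 = Sunday.
1985 mod 7 = 4, so 1985 days after a Sunday is Sunday + 4 = Thursday.

Thursday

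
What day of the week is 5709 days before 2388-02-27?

Tuesday

First find the weekday of Feb 27, 2388. Doomsday rule: the anchor day for the 2300s is Wednesday. For year 88: 88÷12 = 7 r 4, and 4÷4 = 1, so 7+4+1 = 12.
Wednesday + 12 ≡ Monday — that's 2388's doomsday.
In February the doomsday date is Feb 29 (2388 is a leap year (divisible by 4)).
Feb 27 is 2 days before Feb 29; 2 mod 7 = 2, so Monday − 2 = Saturday.
5709 mod 7 = 4, so 5709 days before a Saturday is Saturday − 4 = Tuesday.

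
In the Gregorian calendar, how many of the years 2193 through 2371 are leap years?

42

Multiples of 4 in [2193,2371]: 44.
Of those, multiples of 100: 2 (not leap unless ÷400).
Multiples of 400: 0.
Leap years = 44 − 2 + 0 = 42.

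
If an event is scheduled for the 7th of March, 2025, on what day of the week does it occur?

Friday

Doomsday rule: the anchor day for the 2000s is Tuesday. For year 25: 25÷12 = 2 r 1, and 1÷4 = 0, so 2+1+0 = 3.
Tuesday + 3 ≡ Friday — that's 2025's doomsday.
In March the doomsday date is Mar 14.
Mar 7 is 7 days before Mar 14; 7 mod 7 = 0, so Friday − 0 = Friday.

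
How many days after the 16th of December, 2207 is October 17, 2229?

Dec 16, 2207 → Dec 16, 2208: 366 days (Feb 29, 2208 is in that span).
Dec 16, 2208 → Dec 16, 2209: 365 days.
Dec 16, 2209 → Dec 16, 2210: 365 days.
Dec 16, 2210 → Dec 16, 2211: 365 days.
Dec 16, 2211 → Dec 16, 2212: 366 days (Feb 29, 2212 is in that span).
Dec 16, 2212 → Dec 16, 2213: 365 days.
Dec 16, 2213 → Dec 16, 2214: 365 days.
Dec 16, 2214 → Dec 16, 2215: 365 days.
Dec 16, 2215 → Dec 16, 2216: 366 days (Feb 29, 2216 is in that span).
Dec 16, 2216 → Dec 16, 2217: 365 days.
Dec 16, 2217 → Dec 16, 2218: 365 days.
Dec 16, 2218 → Dec 16, 2219: 365 days.
Dec 16, 2219 → Dec 16, 2220: 366 days (Feb 29, 2220 is in that span).
Dec 16, 2220 → Dec 16, 2221: 365 days.
Dec 16, 2221 → Dec 16, 2222: 365 days.
Dec 16, 2222 → Dec 16, 2223: 365 days.
Dec 16, 2223 → Dec 16, 2224: 366 days (Feb 29, 2224 is in that span).
Dec 16, 2224 → Dec 16, 2225: 365 days.
Dec 16, 2225 → Dec 16, 2226: 365 days.
Dec 16, 2226 → Dec 16, 2227: 365 days.
Dec 16, 2227 → Dec 16, 2228: 366 days (Feb 29, 2228 is in that span).
Dec 16, 2228 → Jan 16, 2229: 31 days (December has 31).
Jan 16, 2229 → Feb 16, 2229: 31 days (January has 31).
Feb 16, 2229 → Mar 16, 2229: 28 days (February has 28).
Mar 16, 2229 → Apr 16, 2229: 31 days (March has 31).
Apr 16, 2229 → May 16, 2229: 30 days (April has 30).
May 16, 2229 → Jun 16, 2229: 31 days (May has 31).
Jun 16, 2229 → Jul 16, 2229: 30 days (June has 30).
Jul 16, 2229 → Aug 16, 2229: 31 days (July has 31).
Aug 16, 2229 → Sep 16, 2229: 31 days (August has 31).
Sep 16, 2229 → Oct 16, 2229: 30 days (September has 30).
Oct 16, 2229 → Oct 17, 2229: 1 days.
Total: 7976 days.

7976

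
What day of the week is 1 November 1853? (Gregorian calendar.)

Tuesday

Doomsday rule: the anchor day for the 1800s is Friday. For year 53: 53÷12 = 4 r 5, and 5÷4 = 1, so 4+5+1 = 10.
Friday + 10 ≡ Monday — that's 1853's doomsday.
In November the doomsday date is Nov 7.
Nov 1 is 6 days before Nov 7; 6 mod 7 = 6, so Monday − 6 = Tuesday.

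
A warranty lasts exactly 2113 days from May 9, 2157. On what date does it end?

+365 (one year) → May 9, 2158 (1748 left).
+365 (one year) → May 9, 2159 (1383 left).
+366 (one year; includes Feb 29, 2160) → May 9, 2160 (1017 left).
+365 (one year) → May 9, 2161 (652 left).
+365 (one year) → May 9, 2162 (287 left).
May has 31 days: +23 → Jun 1, 2162 (264 left).
Jun has 30 days: +30 → Jul 1, 2162 (234 left).
Jul has 31 days: +31 → Aug 1, 2162 (203 left).
Aug has 31 days: +31 → Sep 1, 2162 (172 left).
Sep has 30 days: +30 → Oct 1, 2162 (142 left).
Oct has 31 days: +31 → Nov 1, 2162 (111 left).
Nov has 30 days: +30 → Dec 1, 2162 (81 left).
Dec has 31 days: +31 → Jan 1, 2163 (50 left).
Jan has 31 days: +31 → Feb 1, 2163 (19 left).
+19 → Feb 20, 2163.

February 20, 2163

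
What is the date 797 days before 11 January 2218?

November 6, 2215

−365 (one year) → Jan 11, 2217 (432 left).
−366 (one year; includes Feb 29, 2216) → Jan 11, 2216 (66 left).
−11 → Dec 31, 2215 (end of Dec, 31 days; 55 left).
−31 → Nov 30, 2215 (end of Nov, 30 days; 24 left).
−24 → Nov 6, 2215.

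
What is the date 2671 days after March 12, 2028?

+365 (one year) → Mar 12, 2029 (2306 left).
+365 (one year) → Mar 12, 2030 (1941 left).
+365 (one year) → Mar 12, 2031 (1576 left).
+366 (one year; includes Feb 29, 2032) → Mar 12, 2032 (1210 left).
+365 (one year) → Mar 12, 2033 (845 left).
+365 (one year) → Mar 12, 2034 (480 left).
+365 (one year) → Mar 12, 2035 (115 left).
Mar has 31 days: +20 → Apr 1, 2035 (95 left).
Apr has 30 days: +30 → May 1, 2035 (65 left).
May has 31 days: +31 → Jun 1, 2035 (34 left).
Jun has 30 days: +30 → Jul 1, 2035 (4 left).
+4 → Jul 5, 2035.

July 5, 2035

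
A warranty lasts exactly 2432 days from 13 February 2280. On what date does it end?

+366 (one year; includes Feb 29, 2280) → Feb 13, 2281 (2066 left).
+365 (one year) → Feb 13, 2282 (1701 left).
+365 (one year) → Feb 13, 2283 (1336 left).
+365 (one year) → Feb 13, 2284 (971 left).
+366 (one year; includes Feb 29, 2284) → Feb 13, 2285 (605 left).
+365 (one year) → Feb 13, 2286 (240 left).
Feb has 28 days: +16 → Mar 1, 2286 (224 left).
Mar has 31 days: +31 → Apr 1, 2286 (193 left).
Apr has 30 days: +30 → May 1, 2286 (163 left).
May has 31 days: +31 → Jun 1, 2286 (132 left).
Jun has 30 days: +30 → Jul 1, 2286 (102 left).
Jul has 31 days: +31 → Aug 1, 2286 (71 left).
Aug has 31 days: +31 → Sep 1, 2286 (40 left).
Sep has 30 days: +30 → Oct 1, 2286 (10 left).
+10 → Oct 11, 2286.

October 11, 2286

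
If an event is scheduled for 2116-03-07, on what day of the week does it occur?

Doomsday rule: the anchor day for the 2100s is Sunday. For year 16: 16÷12 = 1 r 4, and 4÷4 = 1, so 1+4+1 = 6.
Sunday + 6 ≡ Saturday — that's 2116's doomsday.
In March the doomsday date is Mar 14.
Mar 7 is 7 days before Mar 14; 7 mod 7 = 0, so Saturday − 0 = Saturday.

Saturday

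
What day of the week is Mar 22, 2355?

Doomsday rule: the anchor day for the 2300s is Wednesday. For year 55: 55÷12 = 4 r 7, and 7÷4 = 1, so 4+7+1 = 12.
Wednesday + 12 ≡ Monday — that's 2355's doomsday.
In March the doomsday date is Mar 14.
Mar 22 is 8 days after Mar 14; 8 mod 7 = 1, so Monday + 1 = Tuesday.

Tuesday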